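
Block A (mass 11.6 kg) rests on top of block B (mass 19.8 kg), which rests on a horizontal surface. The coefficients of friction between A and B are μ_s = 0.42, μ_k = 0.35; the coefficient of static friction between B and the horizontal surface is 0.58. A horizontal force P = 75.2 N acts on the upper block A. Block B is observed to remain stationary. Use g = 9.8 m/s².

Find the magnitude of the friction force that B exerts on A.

Between the blocks, N₁ = m_A g = 113.7 N.
Maximum static friction on A from B: μ_s N₁ = 0.42×113.7 = 47.75 N.
Since P = 75.2 N > 47.75 N, A slides on B; the A–B friction is kinetic: f₁ = μ_k N₁ = 0.35×113.7 = 39.8 N.
By Newton's third law B feels 39.8 N forward from A. With B stationary, the floor's static friction on B balances it: f₂ = 39.8 N (well within μ_s(m_A+m_B)g = 178.5 N).

f ≈ 39.8 N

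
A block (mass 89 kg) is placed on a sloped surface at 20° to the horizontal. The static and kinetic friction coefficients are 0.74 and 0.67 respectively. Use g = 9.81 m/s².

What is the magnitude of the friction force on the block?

f ≈ 299 N (up the incline)

The normal reaction is N = m g cos θ = 820.4 N.
Along the slope the weight component is m g sin θ = 298.6 N; friction must supply exactly this, acting up-slope.
Static friction can supply at most μ_s N = 607.1 N.
Since |298.6| ≤ 607.1 N, the block remains in static equilibrium and friction takes exactly the required value.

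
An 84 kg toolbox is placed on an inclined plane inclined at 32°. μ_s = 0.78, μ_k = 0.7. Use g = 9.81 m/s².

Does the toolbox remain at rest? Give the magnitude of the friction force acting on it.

N = m g cos θ = 699 N.
Down-slope weight component: m g sin θ = 437 N.
μ_s N = 545 N.
437 ≤ 545 N, so it stays put; friction = 437 N.

f ≈ 437 N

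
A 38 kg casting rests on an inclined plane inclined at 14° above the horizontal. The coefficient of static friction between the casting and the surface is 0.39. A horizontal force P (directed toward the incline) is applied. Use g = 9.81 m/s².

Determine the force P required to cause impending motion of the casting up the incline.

At impending motion up the slope, friction acts down-slope at its limit: f = μ_s N.
Perpendicular to the incline: N = m g cos θ + P sin θ.
Along the incline: P cos θ = m g sin θ + μ_s N = m g sin θ + μ_s (m g cos θ + P sin θ).
Solving, P (cos θ − μ_s sin θ) = m g (sin θ + μ_s cos θ), so P = 38×9.81×(sin 14° + 0.39 cos 14°)/(cos 14° − 0.39 sin 14°) = 373×0.6203/0.8759 = 264 N.

P ≈ 264 N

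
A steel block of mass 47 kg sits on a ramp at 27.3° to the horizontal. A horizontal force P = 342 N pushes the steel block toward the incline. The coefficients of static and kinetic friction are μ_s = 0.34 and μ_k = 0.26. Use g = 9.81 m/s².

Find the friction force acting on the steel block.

Normal direction: N = m g cos θ + P sin θ = 566.6 N.
Parallel to the incline: P cos θ − m g sin θ = 303.9 − 211.5 = 92.44 N; the friction needed to balance this is 92.44 N acting down the slope.
The limit of static friction is μ_s N = 192.6 N.
Since 92.44 N is within the 192.6 N limit, the steel block stays put and friction is exactly 92.4 N.

f ≈ 92.4 N (down the incline)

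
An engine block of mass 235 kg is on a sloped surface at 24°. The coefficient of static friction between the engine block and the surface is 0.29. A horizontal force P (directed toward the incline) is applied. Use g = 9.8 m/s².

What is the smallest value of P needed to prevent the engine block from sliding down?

P_min ≈ 317 N

The engine block tends to slide down (tan θ > μ_s), so at the point of impending slip friction acts up-slope at its limit: f = μ_s N.
Perpendicular to the incline: N = m g cos θ + P sin θ.
Along the incline: P cos θ + μ_s N = m g sin θ, i.e. P cos θ + μ_s (m g cos θ + P sin θ) = m g sin θ.
Solving, P (cos θ + μ_s sin θ) = m g (sin θ − μ_s cos θ), so P = 2300×0.1418/1.031 = 317 N.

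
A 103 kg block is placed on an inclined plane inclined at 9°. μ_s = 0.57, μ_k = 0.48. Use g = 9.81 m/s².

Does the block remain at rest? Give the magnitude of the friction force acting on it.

N = m g cos θ = 998 N.
Down-slope weight component: m g sin θ = 158 N.
μ_s N = 569 N.
158 ≤ 569 N, so it stays put; friction = 158 N.

f ≈ 158 N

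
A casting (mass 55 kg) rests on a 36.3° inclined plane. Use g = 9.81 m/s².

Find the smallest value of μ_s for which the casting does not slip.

μ_s,min ≈ 0.735

At the slip threshold m g sin θ = μ_s m g cos θ, so μ_s,min = tan θ.
μ_s,min = tan 36.3° = 0.735.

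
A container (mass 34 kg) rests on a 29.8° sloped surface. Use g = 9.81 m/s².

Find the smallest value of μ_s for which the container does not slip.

μ_s,min ≈ 0.573

At the slip threshold m g sin θ = μ_s m g cos θ, so μ_s,min = tan θ.
μ_s,min = tan 29.8° = 0.573.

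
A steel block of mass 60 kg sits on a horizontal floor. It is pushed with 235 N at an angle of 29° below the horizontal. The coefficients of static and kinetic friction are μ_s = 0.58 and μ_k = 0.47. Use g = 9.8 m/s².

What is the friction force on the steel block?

f ≈ 206 N

N = m g + P sin α = 588 + 235×sin 29° = 701.9 N.
For equilibrium, f = P cos α = 235×cos 29° = 205.5 N.
The static-friction limit is μ_s N = 407.1 N.
205.5 ≤ 407.1 N → static; friction equals the required 206 N.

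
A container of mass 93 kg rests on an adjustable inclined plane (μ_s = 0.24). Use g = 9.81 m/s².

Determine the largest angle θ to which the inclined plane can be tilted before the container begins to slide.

At the slip threshold, m g sin θ = μ_s · m g cos θ, so tan θ = μ_s.
θ_max = arctan(0.24) = 13.5°.

θ_max ≈ 13.5°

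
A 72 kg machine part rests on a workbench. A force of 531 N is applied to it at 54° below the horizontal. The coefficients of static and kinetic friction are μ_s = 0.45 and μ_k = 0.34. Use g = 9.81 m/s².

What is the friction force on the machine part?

Vertical equilibrium gives N = m g + P sin α = 1136 N.
Horizontally, friction must balance P cos α = 312.1 N.
The static-friction limit is μ_s N = 511.2 N.
312.1 ≤ 511.2 N → static; friction equals the required 312 N.

f ≈ 312 N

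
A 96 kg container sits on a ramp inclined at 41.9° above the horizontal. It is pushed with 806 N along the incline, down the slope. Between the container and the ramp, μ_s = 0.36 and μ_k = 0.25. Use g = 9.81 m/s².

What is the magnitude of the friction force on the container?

f ≈ 175 N (up the incline)

Perpendicular to the surface, N = m g cos θ = 96·9.81·cos 41.9° = 701 N.
For equilibrium along the incline the friction force must supply f = m g sin θ + P = 628.9 + 806 = 1435 N (positive meaning up-slope).
Maximum static friction available: μ_s N = 0.36 × 701 = 252.3 N.
|1435| exceeds 252.3 N, so the container slips down-slope; friction is kinetic, f = μ_k N = 0.25×701 = 175 N.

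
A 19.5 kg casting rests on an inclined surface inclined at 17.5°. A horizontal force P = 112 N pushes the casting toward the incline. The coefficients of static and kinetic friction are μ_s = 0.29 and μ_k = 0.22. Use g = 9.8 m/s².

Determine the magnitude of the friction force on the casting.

Resolve perpendicular to the incline: N = m g cos θ + P sin θ = 19.5×9.8×cos 17.5° + 112×sin 17.5° = 215.9 N.
Parallel to the incline: P cos θ − m g sin θ = 106.8 − 57.46 = 49.35 N; the friction needed to balance this is 49.35 N acting down the slope.
Maximum static friction: μ_s N = 0.29 × 215.9 = 62.62 N.
|f_req| = 49.35 ≤ 62.62 N → the casting is in equilibrium; friction equals the required value.

f ≈ 49.4 N (down the incline)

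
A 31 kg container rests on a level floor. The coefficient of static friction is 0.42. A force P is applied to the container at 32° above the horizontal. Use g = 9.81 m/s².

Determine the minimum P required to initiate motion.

N = m g − P sin α (the pull lifts the container).
At impending slip, P cos α = μ_s N = μ_s (m g − P sin α).
Solving: P (cos α + μ_s sin α) = μ_s m g → P = 0.42×304/(cos 32° + 0.42 sin 32°) = 128/1.071 = 119 N.

P ≈ 119 N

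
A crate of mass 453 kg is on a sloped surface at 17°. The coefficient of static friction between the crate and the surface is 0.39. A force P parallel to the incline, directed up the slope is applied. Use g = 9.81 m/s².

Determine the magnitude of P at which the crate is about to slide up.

P ≈ 2960 N

At impending motion up the slope, friction acts down-slope at its limit: f = μ_s N.
P is parallel to the surface, so N = m g cos θ = 4250 N.
Along the incline: P = m g sin θ + μ_s N = 1300 + 0.39×4250 = 2960 N.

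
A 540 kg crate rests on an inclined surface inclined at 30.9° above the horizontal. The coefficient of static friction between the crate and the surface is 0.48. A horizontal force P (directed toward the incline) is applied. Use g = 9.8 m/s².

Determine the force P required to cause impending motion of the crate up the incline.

P ≈ 8010 N

At impending motion up the slope, friction acts down-slope at its limit: f = μ_s N.
Perpendicular to the incline: N = m g cos θ + P sin θ.
Along the incline: P cos θ = m g sin θ + μ_s N = m g sin θ + μ_s (m g cos θ + P sin θ).
Solving, P (cos θ − μ_s sin θ) = m g (sin θ + μ_s cos θ), so P = 540×9.8×(sin 30.9° + 0.48 cos 30.9°)/(cos 30.9° − 0.48 sin 30.9°) = 5290×0.9254/0.6116 = 8010 N.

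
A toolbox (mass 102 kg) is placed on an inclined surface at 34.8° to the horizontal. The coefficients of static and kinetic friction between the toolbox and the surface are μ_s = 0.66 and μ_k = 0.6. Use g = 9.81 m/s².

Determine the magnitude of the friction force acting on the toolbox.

Normal force: N = m g cos θ = 102 × 9.81 × cos 34.8° = 821.7 N.
For equilibrium along the incline, friction must balance the weight component: f = m g sin θ = 571.1 N up the slope.
Maximum static friction available: μ_s N = 0.66 × 821.7 = 542.3 N.
|571.1| exceeds 542.3 N, so the toolbox slips down-slope; friction is kinetic, f = μ_k N = 0.6×821.7 = 493 N.

f ≈ 493 N (up the incline)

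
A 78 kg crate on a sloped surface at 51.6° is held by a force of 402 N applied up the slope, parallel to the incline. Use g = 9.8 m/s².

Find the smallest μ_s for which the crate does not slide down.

N = m g cos θ = 474.8 N.
Friction must make up the shortfall along the incline: f = m g sin θ − P = 599.1 − 402 = 197.1 N.
At the threshold f = μ_s N, so μ_s,min = 197.1/474.8 = 0.415.

μ_s,min ≈ 0.415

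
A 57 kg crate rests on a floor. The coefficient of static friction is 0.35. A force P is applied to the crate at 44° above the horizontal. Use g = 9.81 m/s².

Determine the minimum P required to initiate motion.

P ≈ 203 N

N = m g − P sin α (the pull lifts the crate).
At impending slip, P cos α = μ_s N = μ_s (m g − P sin α).
Solving: P (cos α + μ_s sin α) = μ_s m g → P = 0.35×559/(cos 44° + 0.35 sin 44°) = 196/0.9625 = 203 N.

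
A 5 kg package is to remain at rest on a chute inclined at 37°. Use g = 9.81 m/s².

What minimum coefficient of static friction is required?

At the slip threshold m g sin θ = μ_s m g cos θ, so μ_s,min = tan θ.
μ_s,min = tan 37° = 0.754.

μ_s,min ≈ 0.754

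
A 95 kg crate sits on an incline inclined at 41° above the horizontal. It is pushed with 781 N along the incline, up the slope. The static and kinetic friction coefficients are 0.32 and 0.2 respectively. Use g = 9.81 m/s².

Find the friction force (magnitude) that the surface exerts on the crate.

f ≈ 170 N (down the incline)

Perpendicular to the surface, N = m g cos θ = 95·9.81·cos 41° = 703.4 N.
The friction needed for equilibrium is m g sin θ − P = 611.4 − 781 = -169.6 N, measured positive up-slope.
The static-friction ceiling is μ_s N = 0.32 × 703.4 = 225.1 N.
Since |-169.6| ≤ 225.1 N, the crate remains in static equilibrium and friction takes exactly the required value.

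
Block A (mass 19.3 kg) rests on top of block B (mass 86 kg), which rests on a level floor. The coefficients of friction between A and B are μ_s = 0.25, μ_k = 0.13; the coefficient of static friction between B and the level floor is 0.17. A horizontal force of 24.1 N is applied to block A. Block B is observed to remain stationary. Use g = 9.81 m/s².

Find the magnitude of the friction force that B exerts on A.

The normal force B exerts on A is simply A's weight, N₁ = 189.3 N.
Maximum static friction on A from B: μ_s N₁ = 0.25×189.3 = 47.33 N.
P = 24.1 N is within that limit, so A and B move together (both at rest); the A–B friction is simply f₁ = P = 24.1 N.
By Newton's third law B feels 24.1 N forward from A. With B stationary, the floor's static friction on B balances it: f₂ = 24.1 N (well within μ_s(m_A+m_B)g = 175.6 N).

f ≈ 24.1 N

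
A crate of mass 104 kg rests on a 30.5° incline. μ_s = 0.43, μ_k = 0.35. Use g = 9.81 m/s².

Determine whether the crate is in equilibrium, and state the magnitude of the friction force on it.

f ≈ 308 N

N = m g cos θ = 879 N.
Down-slope weight component: m g sin θ = 518 N.
μ_s N = 378 N.
518 > 378 N, so it slides; kinetic friction f = μ_k N = 0.35×879 = 308 N.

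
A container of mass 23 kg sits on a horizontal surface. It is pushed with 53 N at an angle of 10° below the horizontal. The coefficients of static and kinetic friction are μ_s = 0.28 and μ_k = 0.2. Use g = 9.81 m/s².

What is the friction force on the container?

The vertical component of P adds to the normal force: N = m g + P sin α = 225.6 + 9.203 = 234.8 N.
Horizontally, friction must balance P cos α = 52.19 N.
μ_s N = 0.28 × 234.8 = 65.75 N.
Since 52.19 N does not exceed the limit, the container stays at rest and f = 52.2 N.

f ≈ 52.2 N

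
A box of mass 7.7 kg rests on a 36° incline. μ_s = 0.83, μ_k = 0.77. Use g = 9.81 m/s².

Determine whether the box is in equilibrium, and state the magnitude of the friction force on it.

f ≈ 44.4 N

N = m g cos θ = 61.1 N.
Down-slope weight component: m g sin θ = 44.4 N.
μ_s N = 50.7 N.
44.4 ≤ 50.7 N, so it stays put; friction = 44.4 N.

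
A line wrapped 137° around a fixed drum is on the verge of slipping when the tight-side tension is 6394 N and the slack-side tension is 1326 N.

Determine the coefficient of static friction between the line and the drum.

μ ≈ 0.658

T₂/T₁ = e^{μβ} → μ = ln(T₂/T₁)/β.
β = 137° = 2.391 rad.
μ = ln(6394/1326)/2.391 = ln(4.822)/2.391 = 0.658.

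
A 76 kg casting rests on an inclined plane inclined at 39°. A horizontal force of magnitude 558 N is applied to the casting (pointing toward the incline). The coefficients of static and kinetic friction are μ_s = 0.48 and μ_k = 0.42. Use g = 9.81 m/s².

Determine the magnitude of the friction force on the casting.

f ≈ 35.5 N (up the incline)

Resolve perpendicular to the incline: N = m g cos θ + P sin θ = 76×9.81×cos 39° + 558×sin 39° = 930.6 N.
Parallel to the incline: P cos θ − m g sin θ = 433.6 − 469.2 = -35.55 N; the friction needed to balance this is 35.55 N acting up the slope.
The limit of static friction is μ_s N = 446.7 N.
|f_req| = 35.55 ≤ 446.7 N → the casting is in equilibrium; friction equals the required value.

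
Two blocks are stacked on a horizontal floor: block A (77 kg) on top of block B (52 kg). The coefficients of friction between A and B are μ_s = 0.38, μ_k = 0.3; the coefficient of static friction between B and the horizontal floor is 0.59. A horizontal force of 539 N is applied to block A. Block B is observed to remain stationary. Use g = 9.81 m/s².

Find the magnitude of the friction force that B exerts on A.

The normal force B exerts on A is simply A's weight, N₁ = 755.4 N.
So the A–B interface can sustain at most μ_s N₁ = 287 N of static friction.
Since P = 539 N > 287 N, A slides on B; the A–B friction is kinetic: f₁ = μ_k N₁ = 0.3×755.4 = 227 N.
B experiences an equal 227 N forward from A (third law). B is in equilibrium, so the floor supplies f₂ = 227 N of static friction (limit μ_s(m_A+m_B)g = 746.6 N, not exceeded).

f ≈ 227 N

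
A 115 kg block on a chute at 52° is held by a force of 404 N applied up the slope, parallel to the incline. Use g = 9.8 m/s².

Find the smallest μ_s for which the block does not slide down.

μ_s,min ≈ 0.698

N = m g cos θ = 693.9 N.
Friction must make up the shortfall along the incline: f = m g sin θ − P = 888.1 − 404 = 484.1 N.
At the threshold f = μ_s N, so μ_s,min = 484.1/693.9 = 0.698.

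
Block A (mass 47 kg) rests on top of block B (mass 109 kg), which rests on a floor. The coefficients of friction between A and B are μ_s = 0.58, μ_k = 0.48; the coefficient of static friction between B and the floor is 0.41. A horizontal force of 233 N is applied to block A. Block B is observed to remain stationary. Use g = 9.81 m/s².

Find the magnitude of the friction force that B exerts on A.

Between the blocks, N₁ = m_A g = 461.1 N.
So the A–B interface can sustain at most μ_s N₁ = 267.4 N of static friction.
P = 233 N is within that limit, so A and B move together (both at rest); the A–B friction is simply f₁ = P = 233 N.
By Newton's third law B feels 233 N forward from A. With B stationary, the floor's static friction on B balances it: f₂ = 233 N (well within μ_s(m_A+m_B)g = 627.4 N).

f ≈ 233 N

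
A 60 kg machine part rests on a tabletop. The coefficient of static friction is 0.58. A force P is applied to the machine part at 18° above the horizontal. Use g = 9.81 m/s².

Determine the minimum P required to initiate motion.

N = m g − P sin α (the pull lifts the machine part).
At impending slip, P cos α = μ_s N = μ_s (m g − P sin α).
Solving: P (cos α + μ_s sin α) = μ_s m g → P = 0.58×589/(cos 18° + 0.58 sin 18°) = 341/1.13 = 302 N.

P ≈ 302 N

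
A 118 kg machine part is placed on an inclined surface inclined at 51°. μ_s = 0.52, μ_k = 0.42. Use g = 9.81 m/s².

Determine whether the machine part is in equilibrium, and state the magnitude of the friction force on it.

N = m g cos θ = 728 N.
Down-slope weight component: m g sin θ = 900 N.
μ_s N = 379 N.
900 > 379 N, so it slides; kinetic friction f = μ_k N = 0.42×728 = 306 N.

f ≈ 306 N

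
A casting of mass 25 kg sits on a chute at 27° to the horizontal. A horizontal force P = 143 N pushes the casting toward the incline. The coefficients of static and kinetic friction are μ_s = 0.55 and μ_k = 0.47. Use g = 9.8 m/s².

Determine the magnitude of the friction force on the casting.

The horizontal push has a component P sin θ into the surface, so N = m g cos θ + P sin θ = 218.3 + 64.92 = 283.2 N.
Parallel to the incline: P cos θ − m g sin θ = 127.4 − 111.2 = 16.19 N; the friction needed to balance this is 16.19 N acting down the slope.
The limit of static friction is μ_s N = 155.8 N.
|f_req| = 16.19 ≤ 155.8 N → the casting is in equilibrium; friction equals the required value.

f ≈ 16.2 N (down the incline)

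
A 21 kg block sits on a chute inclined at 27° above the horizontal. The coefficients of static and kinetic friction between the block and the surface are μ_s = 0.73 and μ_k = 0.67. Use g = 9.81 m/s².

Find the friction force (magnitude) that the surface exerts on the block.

The normal reaction is N = m g cos θ = 183.6 N.
Along the slope the weight component is m g sin θ = 93.53 N; friction must supply exactly this, acting up-slope.
Maximum static friction available: μ_s N = 0.73 × 183.6 = 134 N.
Since |93.53| ≤ 134 N, no slip — friction simply equals what equilibrium demands.

f ≈ 93.5 N (up the incline)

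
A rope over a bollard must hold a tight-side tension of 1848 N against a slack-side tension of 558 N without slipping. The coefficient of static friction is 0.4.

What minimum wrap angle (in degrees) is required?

T₂/T₁ = e^{μβ} → β = ln(T₂/T₁)/μ.
β = ln(1848/558)/0.4 = 1.198/0.4 = 2.994 rad.
In degrees: β = 2.994 × 180/π = 172°.

β_min ≈ 172°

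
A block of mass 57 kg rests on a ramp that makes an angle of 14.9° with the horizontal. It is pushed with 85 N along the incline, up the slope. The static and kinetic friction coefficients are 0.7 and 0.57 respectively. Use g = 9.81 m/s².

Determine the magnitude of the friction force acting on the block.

f ≈ 58.8 N (up the incline)

Perpendicular to the surface, N = m g cos θ = 57·9.81·cos 14.9° = 540.4 N.
Parallel to the incline, ΣF = 0 gives f = m g sin θ − P = 143.8 − 85 = 58.78 N (up-slope positive).
The static-friction ceiling is μ_s N = 0.7 × 540.4 = 378.3 N.
Since |58.78| ≤ 378.3 N, no slip — friction simply equals what equilibrium demands.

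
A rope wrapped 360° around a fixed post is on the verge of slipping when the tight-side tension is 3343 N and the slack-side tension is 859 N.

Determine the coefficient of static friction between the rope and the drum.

T₂/T₁ = e^{μβ} → μ = ln(T₂/T₁)/β.
β = 360° = 6.283 rad.
μ = ln(3343/859)/6.283 = ln(3.892)/6.283 = 0.216.

μ ≈ 0.216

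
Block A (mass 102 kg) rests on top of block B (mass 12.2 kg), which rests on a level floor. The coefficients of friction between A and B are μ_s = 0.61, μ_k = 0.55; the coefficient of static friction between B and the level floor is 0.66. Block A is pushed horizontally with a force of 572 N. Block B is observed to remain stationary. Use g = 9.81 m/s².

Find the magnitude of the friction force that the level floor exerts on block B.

The normal force B exerts on A is simply A's weight, N₁ = 1001 N.
Maximum static friction on A from B: μ_s N₁ = 0.61×1001 = 610.4 N.
P = 572 N is within that limit, so A and B move together (both at rest); the A–B friction is simply f₁ = P = 572 N.
B experiences an equal 572 N forward from A (third law). B is in equilibrium, so the floor supplies f₂ = 572 N of static friction (limit μ_s(m_A+m_B)g = 739.4 N, not exceeded).

f ≈ 572 N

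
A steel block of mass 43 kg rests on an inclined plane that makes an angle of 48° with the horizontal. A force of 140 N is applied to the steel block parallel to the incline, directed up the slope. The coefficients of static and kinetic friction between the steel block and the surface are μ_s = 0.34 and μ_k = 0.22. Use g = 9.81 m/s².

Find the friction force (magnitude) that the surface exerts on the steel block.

f ≈ 62.1 N (up the incline)

The normal reaction is N = m g cos θ = 282.3 N.
For equilibrium along the incline the friction force must supply f = m g sin θ − P = 313.5 − 140 = 173.5 N (positive meaning up-slope).
The static-friction ceiling is μ_s N = 0.34 × 282.3 = 95.97 N.
Since |173.5| > 95.97 N, static friction cannot hold it; the steel block slides down the incline and kinetic friction applies: f = μ_k N = 0.22 × 282.3 = 62.1 N.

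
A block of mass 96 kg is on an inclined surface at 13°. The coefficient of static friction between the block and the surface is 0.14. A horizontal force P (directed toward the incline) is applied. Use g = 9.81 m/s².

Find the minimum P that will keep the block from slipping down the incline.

The block tends to slide down (tan θ > μ_s), so at the point of impending slip friction acts up-slope at its limit: f = μ_s N.
Perpendicular to the incline: N = m g cos θ + P sin θ.
Along the incline: P cos θ + μ_s N = m g sin θ, i.e. P cos θ + μ_s (m g cos θ + P sin θ) = m g sin θ.
Solving, P (cos θ + μ_s sin θ) = m g (sin θ − μ_s cos θ), so P = 942×0.08854/1.006 = 82.9 N.

P_min ≈ 82.9 N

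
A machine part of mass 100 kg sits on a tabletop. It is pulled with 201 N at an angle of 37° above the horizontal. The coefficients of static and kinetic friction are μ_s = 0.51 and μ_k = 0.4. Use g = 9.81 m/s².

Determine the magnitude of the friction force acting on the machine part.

f ≈ 161 N

Vertical equilibrium gives N = m g − P sin α = 860 N.
The horizontal driving force is P cos α = 160.5 N, so equilibrium needs friction f = 160.5 N.
μ_s N = 0.51 × 860 = 438.6 N.
160.5 ≤ 438.6 N → static; friction equals the required 161 N.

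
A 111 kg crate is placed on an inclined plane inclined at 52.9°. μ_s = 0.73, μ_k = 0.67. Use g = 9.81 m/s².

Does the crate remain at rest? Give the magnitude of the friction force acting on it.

N = m g cos θ = 657 N.
Down-slope weight component: m g sin θ = 868 N.
μ_s N = 479 N.
868 > 479 N, so it slides; kinetic friction f = μ_k N = 0.67×657 = 440 N.

f ≈ 440 N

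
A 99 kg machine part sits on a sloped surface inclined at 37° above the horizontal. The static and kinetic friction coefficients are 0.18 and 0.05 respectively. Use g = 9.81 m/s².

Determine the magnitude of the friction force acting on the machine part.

f ≈ 38.8 N (up the incline)

Perpendicular to the surface, N = m g cos θ = 99·9.81·cos 37° = 775.6 N.
For equilibrium along the incline, friction must balance the weight component: f = m g sin θ = 584.5 N up the slope.
Maximum static friction available: μ_s N = 0.18 × 775.6 = 139.6 N.
|584.5| exceeds 139.6 N, so the machine part slips down-slope; friction is kinetic, f = μ_k N = 0.05×775.6 = 38.8 N.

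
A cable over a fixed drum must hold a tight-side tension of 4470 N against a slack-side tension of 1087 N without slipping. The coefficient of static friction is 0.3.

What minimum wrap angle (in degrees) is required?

β_min ≈ 270°

T₂/T₁ = e^{μβ} → β = ln(T₂/T₁)/μ.
β = ln(4470/1087)/0.3 = 1.414/0.3 = 4.713 rad.
In degrees: β = 4.713 × 180/π = 270°.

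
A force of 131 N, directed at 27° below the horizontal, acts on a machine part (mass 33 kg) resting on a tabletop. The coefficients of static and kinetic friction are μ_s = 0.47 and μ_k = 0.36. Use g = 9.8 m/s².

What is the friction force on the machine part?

N = m g + P sin α = 323.4 + 131×sin 27° = 382.9 N.
For equilibrium, f = P cos α = 131×cos 27° = 116.7 N.
μ_s N = 0.47 × 382.9 = 180 N.
Since 116.7 N does not exceed the limit, the machine part stays at rest and f = 117 N.

f ≈ 117 N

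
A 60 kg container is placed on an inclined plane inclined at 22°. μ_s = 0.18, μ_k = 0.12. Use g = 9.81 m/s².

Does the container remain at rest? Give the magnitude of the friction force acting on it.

f ≈ 65.5 N

N = m g cos θ = 546 N.
Down-slope weight component: m g sin θ = 220 N.
μ_s N = 98.2 N.
220 > 98.2 N, so it slides; kinetic friction f = μ_k N = 0.12×546 = 65.5 N.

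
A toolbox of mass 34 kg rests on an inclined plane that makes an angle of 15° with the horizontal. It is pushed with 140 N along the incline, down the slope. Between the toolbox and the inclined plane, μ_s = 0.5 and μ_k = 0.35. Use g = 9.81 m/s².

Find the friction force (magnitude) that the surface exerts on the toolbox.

Normal force: N = m g cos θ = 34 × 9.81 × cos 15° = 322.2 N.
For equilibrium along the incline the friction force must supply f = m g sin θ + P = 86.33 + 140 = 226.3 N (positive meaning up-slope).
Maximum static friction available: μ_s N = 0.5 × 322.2 = 161.1 N.
Since |226.3| > 161.1 N, static friction cannot hold it; the toolbox slides down the incline and kinetic friction applies: f = μ_k N = 0.35 × 322.2 = 113 N.

f ≈ 113 N (up the incline)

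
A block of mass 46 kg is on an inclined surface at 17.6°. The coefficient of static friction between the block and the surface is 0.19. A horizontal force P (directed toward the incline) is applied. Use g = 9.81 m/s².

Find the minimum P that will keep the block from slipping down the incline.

The block tends to slide down (tan θ > μ_s), so at the point of impending slip friction acts up-slope at its limit: f = μ_s N.
Perpendicular to the incline: N = m g cos θ + P sin θ.
Along the incline: P cos θ + μ_s N = m g sin θ, i.e. P cos θ + μ_s (m g cos θ + P sin θ) = m g sin θ.
Solving, P (cos θ + μ_s sin θ) = m g (sin θ − μ_s cos θ), so P = 451×0.1213/1.011 = 54.1 N.

P_min ≈ 54.1 N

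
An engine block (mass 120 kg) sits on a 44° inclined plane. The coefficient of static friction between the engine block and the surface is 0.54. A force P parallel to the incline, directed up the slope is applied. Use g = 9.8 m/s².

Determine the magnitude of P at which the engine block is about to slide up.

P ≈ 1270 N

At impending motion up the slope, friction acts down-slope at its limit: f = μ_s N.
P is parallel to the surface, so N = m g cos θ = 846 N.
Along the incline: P = m g sin θ + μ_s N = 817 + 0.54×846 = 1270 N.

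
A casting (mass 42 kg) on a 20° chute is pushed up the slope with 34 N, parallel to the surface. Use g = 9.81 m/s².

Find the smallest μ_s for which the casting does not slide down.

N = m g cos θ = 387.2 N.
Friction must make up the shortfall along the incline: f = m g sin θ − P = 140.9 − 34 = 106.9 N.
At the threshold f = μ_s N, so μ_s,min = 106.9/387.2 = 0.276.

μ_s,min ≈ 0.276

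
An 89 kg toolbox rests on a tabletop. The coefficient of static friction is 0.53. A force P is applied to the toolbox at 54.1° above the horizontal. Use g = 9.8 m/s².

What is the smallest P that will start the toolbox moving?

P ≈ 455 N

N = m g − P sin α (the pull lifts the toolbox).
At impending slip, P cos α = μ_s N = μ_s (m g − P sin α).
Solving: P (cos α + μ_s sin α) = μ_s m g → P = 0.53×872/(cos 54.1° + 0.53 sin 54.1°) = 462/1.016 = 455 N.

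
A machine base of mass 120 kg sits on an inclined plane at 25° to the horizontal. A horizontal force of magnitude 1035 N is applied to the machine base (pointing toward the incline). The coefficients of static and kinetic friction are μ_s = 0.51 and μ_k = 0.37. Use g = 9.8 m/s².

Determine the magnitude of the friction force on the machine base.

Normal direction: N = m g cos θ + P sin θ = 1503 N.
Along the incline, the net driving force (taking up-slope positive) is P cos θ − m g sin θ = 938 − 497 = 441 N, so equilibrium requires friction f = -441 N (down-slope).
Maximum static friction: μ_s N = 0.51 × 1503 = 766.6 N.
Since 441 N is within the 766.6 N limit, the machine base stays put and friction is exactly 441 N.

f ≈ 441 N (down the incline)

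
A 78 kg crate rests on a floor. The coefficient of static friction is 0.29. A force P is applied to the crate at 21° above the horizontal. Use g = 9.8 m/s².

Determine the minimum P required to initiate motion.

P ≈ 214 N

N = m g − P sin α (the pull lifts the crate).
At impending slip, P cos α = μ_s N = μ_s (m g − P sin α).
Solving: P (cos α + μ_s sin α) = μ_s m g → P = 0.29×764/(cos 21° + 0.29 sin 21°) = 222/1.038 = 214 N.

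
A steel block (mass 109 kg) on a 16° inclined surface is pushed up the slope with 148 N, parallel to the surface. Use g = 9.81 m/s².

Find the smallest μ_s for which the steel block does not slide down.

μ_s,min ≈ 0.143

N = m g cos θ = 1028 N.
Friction must make up the shortfall along the incline: f = m g sin θ − P = 294.7 − 148 = 146.7 N.
At the threshold f = μ_s N, so μ_s,min = 146.7/1028 = 0.143.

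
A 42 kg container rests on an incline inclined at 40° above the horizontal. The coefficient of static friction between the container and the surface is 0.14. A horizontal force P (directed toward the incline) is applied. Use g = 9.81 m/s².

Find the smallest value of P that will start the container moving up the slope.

At impending motion up the slope, friction acts down-slope at its limit: f = μ_s N.
Perpendicular to the incline: N = m g cos θ + P sin θ.
Along the incline: P cos θ = m g sin θ + μ_s N = m g sin θ + μ_s (m g cos θ + P sin θ).
Solving, P (cos θ − μ_s sin θ) = m g (sin θ + μ_s cos θ), so P = 42×9.81×(sin 40° + 0.14 cos 40°)/(cos 40° − 0.14 sin 40°) = 412×0.75/0.6761 = 457 N.

P ≈ 457 N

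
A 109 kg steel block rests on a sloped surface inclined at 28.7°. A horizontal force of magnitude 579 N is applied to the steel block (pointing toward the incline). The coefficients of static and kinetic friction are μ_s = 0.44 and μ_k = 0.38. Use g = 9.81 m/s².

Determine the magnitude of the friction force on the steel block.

The horizontal push has a component P sin θ into the surface, so N = m g cos θ + P sin θ = 937.9 + 278 = 1216 N.
Parallel to the incline: P cos θ − m g sin θ = 507.9 − 513.5 = -5.631 N; the friction needed to balance this is 5.631 N acting up the slope.
The limit of static friction is μ_s N = 535 N.
|f_req| = 5.631 ≤ 535 N → the steel block is in equilibrium; friction equals the required value.

f ≈ 5.63 N (up the incline)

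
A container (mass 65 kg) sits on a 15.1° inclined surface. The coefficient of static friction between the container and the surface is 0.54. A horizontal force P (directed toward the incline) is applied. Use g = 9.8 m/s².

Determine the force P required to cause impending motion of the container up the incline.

At impending motion up the slope, friction acts down-slope at its limit: f = μ_s N.
Perpendicular to the incline: N = m g cos θ + P sin θ.
Along the incline: P cos θ = m g sin θ + μ_s N = m g sin θ + μ_s (m g cos θ + P sin θ).
Solving, P (cos θ − μ_s sin θ) = m g (sin θ + μ_s cos θ), so P = 65×9.8×(sin 15.1° + 0.54 cos 15.1°)/(cos 15.1° − 0.54 sin 15.1°) = 637×0.7819/0.8248 = 604 N.

P ≈ 604 N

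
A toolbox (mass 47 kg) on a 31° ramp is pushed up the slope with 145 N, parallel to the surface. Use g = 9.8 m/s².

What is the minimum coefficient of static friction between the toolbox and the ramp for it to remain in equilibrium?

N = m g cos θ = 394.8 N.
Friction must make up the shortfall along the incline: f = m g sin θ − P = 237.2 − 145 = 92.23 N.
At the threshold f = μ_s N, so μ_s,min = 92.23/394.8 = 0.234.

μ_s,min ≈ 0.234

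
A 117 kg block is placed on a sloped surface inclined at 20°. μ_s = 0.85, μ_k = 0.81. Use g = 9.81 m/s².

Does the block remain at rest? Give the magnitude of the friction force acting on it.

N = m g cos θ = 1080 N.
Down-slope weight component: m g sin θ = 393 N.
μ_s N = 917 N.
393 ≤ 917 N, so it stays put; friction = 393 N.

f ≈ 393 N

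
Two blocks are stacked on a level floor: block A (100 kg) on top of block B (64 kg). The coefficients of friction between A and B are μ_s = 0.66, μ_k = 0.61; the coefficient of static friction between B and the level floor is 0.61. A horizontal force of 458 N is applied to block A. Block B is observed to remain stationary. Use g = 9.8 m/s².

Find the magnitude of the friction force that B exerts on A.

Normal force at the A–B interface: N₁ = m_A g = 980 N.
Maximum static friction on A from B: μ_s N₁ = 0.66×980 = 646.8 N.
Since P = 458 N ≤ 646.8 N, A does not slip on B; friction on A equals P = 458 N.
By Newton's third law B feels 458 N forward from A. With B stationary, the floor's static friction on B balances it: f₂ = 458 N (well within μ_s(m_A+m_B)g = 980.4 N).

f ≈ 458 N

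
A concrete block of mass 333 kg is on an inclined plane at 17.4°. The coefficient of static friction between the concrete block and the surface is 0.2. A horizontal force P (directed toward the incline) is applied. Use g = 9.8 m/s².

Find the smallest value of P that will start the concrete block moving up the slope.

P ≈ 1790 N

At impending motion up the slope, friction acts down-slope at its limit: f = μ_s N.
Perpendicular to the incline: N = m g cos θ + P sin θ.
Along the incline: P cos θ = m g sin θ + μ_s N = m g sin θ + μ_s (m g cos θ + P sin θ).
Solving, P (cos θ − μ_s sin θ) = m g (sin θ + μ_s cos θ), so P = 333×9.8×(sin 17.4° + 0.2 cos 17.4°)/(cos 17.4° − 0.2 sin 17.4°) = 3260×0.4899/0.8944 = 1790 N.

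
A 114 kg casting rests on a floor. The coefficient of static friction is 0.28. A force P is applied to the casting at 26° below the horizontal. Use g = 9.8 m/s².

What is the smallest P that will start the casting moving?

P ≈ 403 N

N = m g + P sin α (the push presses the casting into the floor).
At impending slip, P cos α = μ_s N = μ_s (m g + P sin α).
Solving: P (cos α − μ_s sin α) = μ_s m g → P = 0.28×1120/(cos 26° − 0.28 sin 26°) = 313/0.7761 = 403 N.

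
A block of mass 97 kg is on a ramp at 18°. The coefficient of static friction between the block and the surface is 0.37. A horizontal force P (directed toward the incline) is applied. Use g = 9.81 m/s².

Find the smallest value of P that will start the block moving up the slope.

At impending motion up the slope, friction acts down-slope at its limit: f = μ_s N.
Perpendicular to the incline: N = m g cos θ + P sin θ.
Along the incline: P cos θ = m g sin θ + μ_s N = m g sin θ + μ_s (m g cos θ + P sin θ).
Solving, P (cos θ − μ_s sin θ) = m g (sin θ + μ_s cos θ), so P = 97×9.81×(sin 18° + 0.37 cos 18°)/(cos 18° − 0.37 sin 18°) = 952×0.6609/0.8367 = 752 N.

P ≈ 752 N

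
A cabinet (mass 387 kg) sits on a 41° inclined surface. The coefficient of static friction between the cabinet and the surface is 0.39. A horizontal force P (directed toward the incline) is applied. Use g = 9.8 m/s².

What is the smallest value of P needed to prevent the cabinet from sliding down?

The cabinet tends to slide down (tan θ > μ_s), so at the point of impending slip friction acts up-slope at its limit: f = μ_s N.
Perpendicular to the incline: N = m g cos θ + P sin θ.
Along the incline: P cos θ + μ_s N = m g sin θ, i.e. P cos θ + μ_s (m g cos θ + P sin θ) = m g sin θ.
Solving, P (cos θ + μ_s sin θ) = m g (sin θ − μ_s cos θ), so P = 3790×0.3617/1.011 = 1360 N.

P_min ≈ 1360 N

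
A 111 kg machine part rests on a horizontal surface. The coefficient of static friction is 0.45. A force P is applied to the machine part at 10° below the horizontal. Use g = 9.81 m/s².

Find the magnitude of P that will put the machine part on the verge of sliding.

P ≈ 540 N

N = m g + P sin α (the push presses the machine part into the horizontal surface).
At impending slip, P cos α = μ_s N = μ_s (m g + P sin α).
Solving: P (cos α − μ_s sin α) = μ_s m g → P = 0.45×1090/(cos 10° − 0.45 sin 10°) = 490/0.9067 = 540 N.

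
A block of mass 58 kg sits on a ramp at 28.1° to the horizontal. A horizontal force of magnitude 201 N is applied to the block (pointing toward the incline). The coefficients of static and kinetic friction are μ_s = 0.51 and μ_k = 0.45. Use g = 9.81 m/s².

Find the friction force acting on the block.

The horizontal push has a component P sin θ into the surface, so N = m g cos θ + P sin θ = 501.9 + 94.67 = 596.6 N.
Along the incline, the net driving force (taking up-slope positive) is P cos θ − m g sin θ = 177.3 − 268 = -90.69 N, so equilibrium requires friction f = 90.69 N (up-slope).
Maximum static friction: μ_s N = 0.51 × 596.6 = 304.3 N.
|f_req| = 90.69 ≤ 304.3 N → the block is in equilibrium; friction equals the required value.

f ≈ 90.7 N (up the incline)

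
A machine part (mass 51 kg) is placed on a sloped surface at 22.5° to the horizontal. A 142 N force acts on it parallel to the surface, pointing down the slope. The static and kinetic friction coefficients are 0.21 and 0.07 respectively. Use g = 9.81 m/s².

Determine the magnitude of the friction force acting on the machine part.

The normal reaction is N = m g cos θ = 462.2 N.
For equilibrium along the incline the friction force must supply f = m g sin θ + P = 191.5 + 142 = 333.5 N (positive meaning up-slope).
Static friction can supply at most μ_s N = 97.07 N.
|333.5| exceeds 97.07 N, so the machine part slips down-slope; friction is kinetic, f = μ_k N = 0.07×462.2 = 32.4 N.

f ≈ 32.4 N (up the incline)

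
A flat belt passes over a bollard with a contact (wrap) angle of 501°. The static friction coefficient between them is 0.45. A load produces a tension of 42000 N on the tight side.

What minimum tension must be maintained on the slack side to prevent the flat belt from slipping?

Capstan equation at impending slip: T_tight/T_slack = e^{μβ}.
β = 501° = 8.744 rad; e^{μβ} = e^{0.45×8.744} = 51.15.
T_slack = T_tight / e^{μβ} = 42000 / 51.15 = 821 N.

T_min ≈ 821 N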